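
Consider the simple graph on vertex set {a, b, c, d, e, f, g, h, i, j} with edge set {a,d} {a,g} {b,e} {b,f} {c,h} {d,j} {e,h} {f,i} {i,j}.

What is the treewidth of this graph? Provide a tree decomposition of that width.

The largest bag has 2 vertices, giving width 1; this decomposition certifies tw(G) ≤ 1. Since G has at least one edge (e.g. g–a), it is not an edgeless graph, so tw(G) ≥ 1. Therefore the treewidth is 1.

Treewidth 1.
Bags: B1 = {a, g}  B2 = {a, d}  B3 = {d, j}  B4 = {i, j}  B5 = {f, i}  B6 = {b, f}  B7 = {b, e}  B8 = {e, h}  B9 = {c, h}
Tree: B1–B2, B2–B3, B3–B4, B4–B5, B5–B6, B6–B7, B7–B8, B8–B9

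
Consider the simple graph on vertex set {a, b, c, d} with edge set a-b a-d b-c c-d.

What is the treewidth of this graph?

2

A width-2 tree decomposition is:
Bags: B1 = {a, b, d}  B2 = {b, c, d}
Tree: B1–B2
The largest bag has 3 vertices, giving width 2; this decomposition certifies tw(G) ≤ 2. For the lower bound, G contains the cycle d–a–b–c–d, so G is not a forest; only forests have treewidth ≤ 1, hence tw(G) ≥ 2. The upper and lower bounds meet at 2, so that is the treewidth.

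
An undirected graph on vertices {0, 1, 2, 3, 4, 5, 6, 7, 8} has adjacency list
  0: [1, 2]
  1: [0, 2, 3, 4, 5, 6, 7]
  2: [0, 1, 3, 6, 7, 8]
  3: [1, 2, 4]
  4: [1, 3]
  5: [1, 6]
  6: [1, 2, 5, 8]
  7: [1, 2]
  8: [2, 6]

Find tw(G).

2

A width-2 tree decomposition is:
Bags: B1 = {2, 6, 8}  B2 = {1, 2, 6}  B3 = {1, 5, 6}  B4 = {1, 2, 7}  B5 = {1, 2, 3}  B6 = {0, 1, 2}  B7 = {1, 3, 4}
Tree: B1–B2, B2–B3, B2–B4, B2–B5, B5–B6, B5–B7
Each bag holds 3 vertices, so the decomposition has width 2, which upper-bounds the treewidth. Conversely, {2, 6, 8} is a clique of size 3, and the vertices of any clique must share a bag in every tree decomposition; so some bag has ≥ 3 vertices and tw(G) ≥ 2. The upper and lower bounds meet at 2, so that is the treewidth.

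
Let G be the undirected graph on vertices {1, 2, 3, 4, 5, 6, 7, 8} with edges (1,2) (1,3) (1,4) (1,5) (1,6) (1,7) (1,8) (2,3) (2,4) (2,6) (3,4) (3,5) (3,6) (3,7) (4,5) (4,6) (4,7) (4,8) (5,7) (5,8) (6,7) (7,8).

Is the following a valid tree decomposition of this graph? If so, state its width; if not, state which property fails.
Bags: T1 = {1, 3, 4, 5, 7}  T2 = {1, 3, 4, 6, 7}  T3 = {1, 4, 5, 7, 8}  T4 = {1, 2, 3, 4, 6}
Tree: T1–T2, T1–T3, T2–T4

Yes; width 4.

Checking the three conditions: (i) the bags cover all of {1, 2, 3, 4, 5, 6, 7, 8}; (ii) for each edge, some bag contains both endpoints; (iii) the bags containing any fixed vertex form a subtree. All hold, so the decomposition is valid with width 5 − 1 = 4.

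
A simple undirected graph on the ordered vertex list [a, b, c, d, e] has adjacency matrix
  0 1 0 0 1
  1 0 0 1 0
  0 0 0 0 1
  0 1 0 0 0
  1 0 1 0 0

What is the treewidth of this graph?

A width-1 tree decomposition is:
Bags: B1 = {b, d}  B2 = {a, b}  B3 = {a, e}  B4 = {c, e}
Tree: B1–B2, B2–B3, B3–B4
Every bag has size at most 2, so the width is 2 − 1 = 1 and tw(G) ≤ 1. Since G has at least one edge (e.g. d–b), it is not an edgeless graph, so tw(G) ≥ 1. The upper and lower bounds meet at 1, so that is the treewidth.

1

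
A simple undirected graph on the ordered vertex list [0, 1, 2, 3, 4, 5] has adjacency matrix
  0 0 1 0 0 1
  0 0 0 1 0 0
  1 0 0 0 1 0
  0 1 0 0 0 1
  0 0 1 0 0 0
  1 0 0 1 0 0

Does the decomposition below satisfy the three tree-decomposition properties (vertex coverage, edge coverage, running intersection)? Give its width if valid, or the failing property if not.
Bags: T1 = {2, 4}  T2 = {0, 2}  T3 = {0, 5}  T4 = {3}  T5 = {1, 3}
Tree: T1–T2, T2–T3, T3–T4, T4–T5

A tree decomposition must satisfy three properties: every vertex lies in some bag; for every edge, both endpoints lie together in some bag; and for every vertex, the bags containing it form a connected subtree. Here edge (5,3) lies in no bag, so the decomposition is invalid.

No — edge (5,3) lies in no bag.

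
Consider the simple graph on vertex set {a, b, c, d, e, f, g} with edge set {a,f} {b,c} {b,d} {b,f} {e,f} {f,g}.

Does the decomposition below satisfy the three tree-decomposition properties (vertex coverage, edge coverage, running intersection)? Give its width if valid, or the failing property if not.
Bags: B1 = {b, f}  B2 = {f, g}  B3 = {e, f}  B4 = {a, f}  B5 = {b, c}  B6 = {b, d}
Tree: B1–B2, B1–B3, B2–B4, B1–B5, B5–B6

Every vertex of G appears in some bag (union = {a, b, c, d, e, f, g}); every edge is covered by a bag; and for each vertex v the set of bags containing v is connected in the bag tree. The decomposition is therefore valid. The largest bag has 2 vertices, so the width is 1.

Yes; width 1.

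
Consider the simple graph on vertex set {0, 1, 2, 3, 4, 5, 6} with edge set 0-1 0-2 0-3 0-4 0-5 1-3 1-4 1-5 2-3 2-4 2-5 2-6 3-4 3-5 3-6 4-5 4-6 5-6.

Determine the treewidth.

4

A width-4 tree decomposition is:
Bags: B1 = {0, 2, 3, 4, 5}  B2 = {2, 3, 4, 5, 6}  B3 = {0, 1, 3, 4, 5}
Tree: B1–B2, B1–B3
Each bag holds 5 vertices, so the decomposition has width 4, which upper-bounds the treewidth. For the lower bound, the 5 vertices {0, 1, 3, 4, 5} are pairwise adjacent, and any tree decomposition puts a clique entirely inside one bag — forcing width ≥ 4. Hence tw(G) = 4 exactly.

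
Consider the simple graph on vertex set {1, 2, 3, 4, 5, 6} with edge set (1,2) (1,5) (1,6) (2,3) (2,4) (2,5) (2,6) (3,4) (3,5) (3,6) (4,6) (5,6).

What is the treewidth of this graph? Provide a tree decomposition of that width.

Treewidth 3.
One optimal decomposition is:
Bags: B1 = {2, 3, 4, 6}  B2 = {2, 3, 5, 6}  B3 = {1, 2, 5, 6}
Tree: B1–B2, B2–B3

Each bag holds 4 vertices, so the decomposition has width 3, which upper-bounds the treewidth. Conversely, {1, 2, 5, 6} is a clique of size 4, and the vertices of any clique must share a bag in every tree decomposition; so some bag has ≥ 4 vertices and tw(G) ≥ 3. Hence tw(G) = 3 exactly.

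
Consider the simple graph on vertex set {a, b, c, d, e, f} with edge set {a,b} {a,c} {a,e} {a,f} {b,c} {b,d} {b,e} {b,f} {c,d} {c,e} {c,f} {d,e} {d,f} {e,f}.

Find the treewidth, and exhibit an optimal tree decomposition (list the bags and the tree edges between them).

Every bag has size at most 5, so the width is 5 − 1 = 4 and tw(G) ≤ 4. On the other hand G contains the 5-clique {b, c, d, e, f}. A clique must lie in a single bag of any decomposition, so no decomposition can have width below 4. The upper and lower bounds meet at 4, so that is the treewidth.

Treewidth 4.
One such decomposition:
Bags: B1 = {b, c, d, e, f}  B2 = {a, b, c, e, f}
Tree: B1–B2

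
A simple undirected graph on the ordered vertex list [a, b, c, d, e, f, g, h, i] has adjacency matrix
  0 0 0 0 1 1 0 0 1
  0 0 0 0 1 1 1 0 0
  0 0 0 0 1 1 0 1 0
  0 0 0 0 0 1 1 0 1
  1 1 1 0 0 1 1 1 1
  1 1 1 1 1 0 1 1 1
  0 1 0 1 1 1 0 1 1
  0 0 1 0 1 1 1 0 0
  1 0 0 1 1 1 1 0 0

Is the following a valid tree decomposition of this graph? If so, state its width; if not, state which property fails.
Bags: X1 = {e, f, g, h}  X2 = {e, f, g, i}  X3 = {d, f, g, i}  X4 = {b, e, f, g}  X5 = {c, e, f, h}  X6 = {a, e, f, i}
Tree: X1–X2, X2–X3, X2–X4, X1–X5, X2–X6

Yes; width 3.

Checking the three conditions: (i) the bags cover all of {a, b, c, d, e, f, g, h, i}; (ii) for each edge, some bag contains both endpoints; (iii) the bags containing any fixed vertex form a subtree. All hold, so the decomposition is valid with width 4 − 1 = 3.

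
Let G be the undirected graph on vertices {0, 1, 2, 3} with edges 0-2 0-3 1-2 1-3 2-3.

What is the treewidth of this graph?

A width-2 tree decomposition is:
Bags: B1 = {0, 2, 3}  B2 = {1, 2, 3}
Tree: B1–B2
Every bag has size at most 3, so the width is 3 − 1 = 2 and tw(G) ≤ 2. On the other hand G contains the 3-clique {0, 2, 3}. A clique must lie in a single bag of any decomposition, so no decomposition can have width below 2. Combining the bounds, tw(G) = 2.

2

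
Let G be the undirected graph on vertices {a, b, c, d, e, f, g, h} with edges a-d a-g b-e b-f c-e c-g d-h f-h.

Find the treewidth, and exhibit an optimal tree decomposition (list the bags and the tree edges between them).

Every bag has size at most 3, so the width is 3 − 1 = 2 and tw(G) ≤ 2. For the lower bound, G contains the cycle f–h–d–a–g–c–e–b–f, so G is not a forest; only forests have treewidth ≤ 1, hence tw(G) ≥ 2. Therefore the treewidth is 2.

Treewidth 2.
Bags: B1 = {d, f, h}  B2 = {a, d, f}  B3 = {a, f, g}  B4 = {c, f, g}  B5 = {c, e, f}  B6 = {b, e, f}
Tree: B1–B2, B2–B3, B3–B4, B4–B5, B5–B6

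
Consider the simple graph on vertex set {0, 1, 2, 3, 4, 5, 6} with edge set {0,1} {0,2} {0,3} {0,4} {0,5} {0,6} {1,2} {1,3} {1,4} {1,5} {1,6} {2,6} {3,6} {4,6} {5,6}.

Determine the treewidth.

A width-3 tree decomposition is:
Bags: B1 = {0, 1, 4, 6}  B2 = {0, 1, 3, 6}  B3 = {0, 1, 5, 6}  B4 = {0, 1, 2, 6}
Tree: B1–B2, B2–B3, B3–B4
Each bag holds 4 vertices, so the decomposition has width 3, which upper-bounds the treewidth. Conversely, {0, 1, 2, 6} is a clique of size 4, and the vertices of any clique must share a bag in every tree decomposition; so some bag has ≥ 4 vertices and tw(G) ≥ 3. The upper and lower bounds meet at 3, so that is the treewidth.

3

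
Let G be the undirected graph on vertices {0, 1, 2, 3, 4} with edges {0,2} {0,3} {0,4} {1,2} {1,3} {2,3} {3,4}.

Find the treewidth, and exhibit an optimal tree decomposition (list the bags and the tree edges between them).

Every bag has size at most 3, so the width is 3 − 1 = 2 and tw(G) ≤ 2. Conversely, {0, 2, 3} is a clique of size 3, and the vertices of any clique must share a bag in every tree decomposition; so some bag has ≥ 3 vertices and tw(G) ≥ 2. The upper and lower bounds meet at 2, so that is the treewidth.

Treewidth 2.
Bags: B1 = {0, 2, 3}  B2 = {1, 2, 3}  B3 = {0, 3, 4}
Tree: B1–B2, B1–B3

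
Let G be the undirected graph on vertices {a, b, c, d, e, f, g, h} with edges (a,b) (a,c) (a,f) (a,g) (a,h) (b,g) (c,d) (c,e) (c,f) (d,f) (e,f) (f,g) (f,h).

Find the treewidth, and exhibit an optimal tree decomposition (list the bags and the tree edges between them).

Treewidth 2.
One such decomposition:
Bags: B1 = {a, f, h}  B2 = {a, c, f}  B3 = {c, d, f}  B4 = {a, f, g}  B5 = {a, b, g}  B6 = {c, e, f}
Tree: B1–B2, B2–B3, B1–B4, B4–B5, B3–B6

Every bag has size at most 3, so the width is 3 − 1 = 2 and tw(G) ≤ 2. On the other hand G contains the 3-clique {a, f, g}. A clique must lie in a single bag of any decomposition, so no decomposition can have width below 2. Hence tw(G) = 2 exactly.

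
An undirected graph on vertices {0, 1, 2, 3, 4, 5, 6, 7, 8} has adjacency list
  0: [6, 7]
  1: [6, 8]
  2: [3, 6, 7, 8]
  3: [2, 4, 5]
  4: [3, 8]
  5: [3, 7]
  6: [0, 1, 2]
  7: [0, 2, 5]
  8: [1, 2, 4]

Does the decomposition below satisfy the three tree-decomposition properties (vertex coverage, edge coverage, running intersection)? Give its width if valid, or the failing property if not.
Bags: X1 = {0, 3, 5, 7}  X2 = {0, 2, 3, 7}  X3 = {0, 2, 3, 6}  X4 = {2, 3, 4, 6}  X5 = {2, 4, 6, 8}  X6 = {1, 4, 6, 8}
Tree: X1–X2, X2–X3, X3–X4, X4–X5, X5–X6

Checking the three conditions: (i) the bags cover all of {0, 1, 2, 3, 4, 5, 6, 7, 8}; (ii) for each edge, some bag contains both endpoints; (iii) the bags containing any fixed vertex form a subtree. All hold, so the decomposition is valid with width 4 − 1 = 3.

Yes; width 3.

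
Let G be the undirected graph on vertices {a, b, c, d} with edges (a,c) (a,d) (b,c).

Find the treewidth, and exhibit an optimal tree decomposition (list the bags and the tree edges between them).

The largest bag has 2 vertices, giving width 1; this decomposition certifies tw(G) ≤ 1. Any graph with an edge has treewidth ≥ 1, and G has the edge c–a. Therefore the treewidth is 1.

Treewidth 1.
Bags: B1 = {a, c}  B2 = {b, c}  B3 = {a, d}
Tree: B1–B2, B1–B3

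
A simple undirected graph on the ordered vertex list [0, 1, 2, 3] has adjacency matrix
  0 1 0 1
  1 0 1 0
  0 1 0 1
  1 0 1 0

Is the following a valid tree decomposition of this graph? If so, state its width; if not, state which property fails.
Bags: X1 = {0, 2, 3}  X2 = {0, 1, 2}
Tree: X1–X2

Every vertex of G appears in some bag (union = {0, 1, 2, 3}); every edge is covered by a bag; and for each vertex v the set of bags containing v is connected in the bag tree. The decomposition is therefore valid. The largest bag has 3 vertices, so the width is 2.

Yes; width 2.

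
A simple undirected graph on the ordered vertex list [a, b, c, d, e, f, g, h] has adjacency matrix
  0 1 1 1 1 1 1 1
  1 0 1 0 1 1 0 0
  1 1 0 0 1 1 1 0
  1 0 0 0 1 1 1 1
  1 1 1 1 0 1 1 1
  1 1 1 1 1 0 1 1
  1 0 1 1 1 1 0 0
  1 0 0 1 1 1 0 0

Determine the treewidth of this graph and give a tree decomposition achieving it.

Treewidth 4.
Bags: B1 = {a, d, e, f, g}  B2 = {a, c, e, f, g}  B3 = {a, b, c, e, f}  B4 = {a, d, e, f, h}
Tree: B1–B2, B2–B3, B1–B4

Every bag has size at most 5, so the width is 5 − 1 = 4 and tw(G) ≤ 4. Conversely, {a, d, e, f, g} is a clique of size 5, and the vertices of any clique must share a bag in every tree decomposition; so some bag has ≥ 5 vertices and tw(G) ≥ 4. Hence tw(G) = 4 exactly.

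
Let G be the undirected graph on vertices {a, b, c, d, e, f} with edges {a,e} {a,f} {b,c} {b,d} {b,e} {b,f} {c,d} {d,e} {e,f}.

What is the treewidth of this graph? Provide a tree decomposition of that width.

Treewidth 2.
Bags: B1 = {b, e, f}  B2 = {a, e, f}  B3 = {b, d, e}  B4 = {b, c, d}
Tree: B1–B2, B1–B3, B3–B4

Each bag holds 3 vertices, so the decomposition has width 2, which upper-bounds the treewidth. Conversely, {b, d, e} is a clique of size 3, and the vertices of any clique must share a bag in every tree decomposition; so some bag has ≥ 3 vertices and tw(G) ≥ 2. Combining the bounds, tw(G) = 2.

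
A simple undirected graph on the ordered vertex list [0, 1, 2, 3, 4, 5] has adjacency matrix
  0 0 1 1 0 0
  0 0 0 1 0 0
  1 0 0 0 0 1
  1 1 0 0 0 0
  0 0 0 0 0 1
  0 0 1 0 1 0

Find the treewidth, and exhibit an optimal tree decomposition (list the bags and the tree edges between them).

Treewidth 1.
Bags: B1 = {1, 3}  B2 = {0, 3}  B3 = {0, 2}  B4 = {2, 5}  B5 = {4, 5}
Tree: B1–B2, B2–B3, B3–B4, B4–B5

Every bag has size at most 2, so the width is 2 − 1 = 1 and tw(G) ≤ 1. Any graph with an edge has treewidth ≥ 1, and G has the edge 1–3. Combining the bounds, tw(G) = 1.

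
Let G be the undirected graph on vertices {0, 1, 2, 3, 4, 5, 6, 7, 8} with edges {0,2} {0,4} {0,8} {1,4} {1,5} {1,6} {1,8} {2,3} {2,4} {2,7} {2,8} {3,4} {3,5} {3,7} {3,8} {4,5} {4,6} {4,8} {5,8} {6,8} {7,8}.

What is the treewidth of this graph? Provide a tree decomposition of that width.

The largest bag has 4 vertices, giving width 3; this decomposition certifies tw(G) ≤ 3. Conversely, {0, 2, 4, 8} is a clique of size 4, and the vertices of any clique must share a bag in every tree decomposition; so some bag has ≥ 4 vertices and tw(G) ≥ 3. Combining the bounds, tw(G) = 3.

Treewidth 3.
One such decomposition:
Bags: B1 = {3, 4, 5, 8}  B2 = {2, 3, 4, 8}  B3 = {1, 4, 5, 8}  B4 = {1, 4, 6, 8}  B5 = {2, 3, 7, 8}  B6 = {0, 2, 4, 8}
Tree: B1–B2, B1–B3, B3–B4, B2–B5, B2–B6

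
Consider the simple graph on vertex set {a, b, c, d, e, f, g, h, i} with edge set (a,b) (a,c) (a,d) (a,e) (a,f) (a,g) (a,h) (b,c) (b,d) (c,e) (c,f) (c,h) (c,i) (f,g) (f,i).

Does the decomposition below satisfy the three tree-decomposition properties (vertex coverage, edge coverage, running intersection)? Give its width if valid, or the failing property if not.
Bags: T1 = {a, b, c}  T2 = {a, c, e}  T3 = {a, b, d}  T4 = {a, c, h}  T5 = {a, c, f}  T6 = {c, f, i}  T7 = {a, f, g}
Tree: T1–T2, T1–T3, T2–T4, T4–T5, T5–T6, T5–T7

Yes; width 2.

Vertex coverage: the bags together contain {a, b, c, d, e, f, g, h, i}, the full vertex set. Edge coverage: each edge of G has both endpoints in at least one bag. Running intersection: for every vertex, the bags containing it form a connected subtree. All three properties hold, so this is a valid tree decomposition of width max|bag| − 1 = 2, and hence tw(G) ≤ 2.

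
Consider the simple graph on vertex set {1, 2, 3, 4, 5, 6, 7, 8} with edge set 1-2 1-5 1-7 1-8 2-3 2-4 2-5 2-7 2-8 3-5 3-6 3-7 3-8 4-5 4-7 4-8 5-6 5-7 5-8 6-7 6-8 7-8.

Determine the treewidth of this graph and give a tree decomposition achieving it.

The largest bag has 5 vertices, giving width 4; this decomposition certifies tw(G) ≤ 4. Conversely, {1, 2, 5, 7, 8} is a clique of size 5, and the vertices of any clique must share a bag in every tree decomposition; so some bag has ≥ 5 vertices and tw(G) ≥ 4. Hence tw(G) = 4 exactly.

Treewidth 4.
Bags: B1 = {3, 5, 6, 7, 8}  B2 = {2, 3, 5, 7, 8}  B3 = {2, 4, 5, 7, 8}  B4 = {1, 2, 5, 7, 8}
Tree: B1–B2, B2–B3, B2–B4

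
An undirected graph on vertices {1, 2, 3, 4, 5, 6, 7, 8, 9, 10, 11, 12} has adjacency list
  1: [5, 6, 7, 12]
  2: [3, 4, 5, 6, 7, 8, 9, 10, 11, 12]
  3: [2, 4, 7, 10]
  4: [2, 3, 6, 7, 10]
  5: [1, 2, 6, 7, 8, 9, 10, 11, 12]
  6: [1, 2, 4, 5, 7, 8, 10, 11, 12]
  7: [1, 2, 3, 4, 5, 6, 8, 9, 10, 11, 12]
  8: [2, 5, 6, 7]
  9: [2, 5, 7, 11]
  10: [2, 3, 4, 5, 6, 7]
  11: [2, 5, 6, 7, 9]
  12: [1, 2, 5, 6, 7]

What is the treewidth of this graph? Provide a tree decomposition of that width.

Treewidth 4.
One such decomposition:
Bags: B1 = {2, 5, 6, 7, 12}  B2 = {1, 5, 6, 7, 12}  B3 = {2, 5, 6, 7, 10}  B4 = {2, 5, 6, 7, 11}  B5 = {2, 5, 6, 7, 8}  B6 = {2, 5, 7, 9, 11}  B7 = {2, 4, 6, 7, 10}  B8 = {2, 3, 4, 7, 10}
Tree: B1–B2, B1–B3, B1–B4, B3–B5, B4–B6, B3–B7, B7–B8

Each bag holds 5 vertices, so the decomposition has width 4, which upper-bounds the treewidth. For the lower bound, the 5 vertices {1, 5, 6, 7, 12} are pairwise adjacent, and any tree decomposition puts a clique entirely inside one bag — forcing width ≥ 4. Therefore the treewidth is 4.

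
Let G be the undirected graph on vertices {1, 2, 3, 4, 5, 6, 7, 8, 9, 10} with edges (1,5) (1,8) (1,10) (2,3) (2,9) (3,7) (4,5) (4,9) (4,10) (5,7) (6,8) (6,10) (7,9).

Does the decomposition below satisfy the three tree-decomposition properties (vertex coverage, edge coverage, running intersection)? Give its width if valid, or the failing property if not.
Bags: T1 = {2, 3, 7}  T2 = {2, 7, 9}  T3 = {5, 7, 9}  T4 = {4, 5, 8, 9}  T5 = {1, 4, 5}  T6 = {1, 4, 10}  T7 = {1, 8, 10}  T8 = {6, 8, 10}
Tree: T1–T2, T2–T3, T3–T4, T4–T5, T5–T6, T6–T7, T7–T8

No — bags containing vertex 8 are not connected in the tree.

A tree decomposition must satisfy three properties: every vertex lies in some bag; for every edge, both endpoints lie together in some bag; and for every vertex, the bags containing it form a connected subtree. Here bags containing vertex 8 are not connected in the tree, so the decomposition is invalid.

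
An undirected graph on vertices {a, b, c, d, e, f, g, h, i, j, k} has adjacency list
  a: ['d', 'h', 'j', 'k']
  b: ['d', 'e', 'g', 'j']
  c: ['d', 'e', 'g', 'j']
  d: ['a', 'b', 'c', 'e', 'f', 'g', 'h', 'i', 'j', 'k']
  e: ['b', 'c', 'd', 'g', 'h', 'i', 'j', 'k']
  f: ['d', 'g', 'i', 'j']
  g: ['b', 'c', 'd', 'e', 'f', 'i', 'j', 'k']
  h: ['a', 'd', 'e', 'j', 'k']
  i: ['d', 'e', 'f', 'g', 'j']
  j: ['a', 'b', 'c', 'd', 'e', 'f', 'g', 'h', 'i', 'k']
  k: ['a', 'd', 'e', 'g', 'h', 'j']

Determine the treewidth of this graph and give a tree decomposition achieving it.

Treewidth 4.
One such decomposition:
Bags: B1 = {d, e, g, j, k}  B2 = {d, e, h, j, k}  B3 = {d, e, g, i, j}  B4 = {a, d, h, j, k}  B5 = {d, f, g, i, j}  B6 = {c, d, e, g, j}  B7 = {b, d, e, g, j}
Tree: B1–B2, B1–B3, B2–B4, B3–B5, B3–B6, B3–B7

The largest bag has 5 vertices, giving width 4; this decomposition certifies tw(G) ≤ 4. On the other hand G contains the 5-clique {c, d, e, g, j}. A clique must lie in a single bag of any decomposition, so no decomposition can have width below 4. Combining the bounds, tw(G) = 4.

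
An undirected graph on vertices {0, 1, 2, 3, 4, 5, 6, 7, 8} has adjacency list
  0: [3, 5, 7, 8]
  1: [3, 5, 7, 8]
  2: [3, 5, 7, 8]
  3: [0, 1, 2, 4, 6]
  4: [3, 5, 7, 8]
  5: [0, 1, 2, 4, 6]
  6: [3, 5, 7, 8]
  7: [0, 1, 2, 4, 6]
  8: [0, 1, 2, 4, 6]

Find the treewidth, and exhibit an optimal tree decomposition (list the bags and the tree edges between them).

Each bag holds 5 vertices, so the decomposition has width 4, which upper-bounds the treewidth. For the lower bound: the 5 vertex sets {1,3}, {0,5}, {4,7}, {8}, {2} are disjoint, each induces a connected subgraph, and every pair is joined by at least one edge of G. Contracting each set to a single vertex therefore yields K_{5} as a minor, and since treewidth is minor-monotone, tw(G) ≥ tw(K_{5}) = 4. Hence tw(G) = 4 exactly.

Treewidth 4.
Bags: B1 = {1, 3, 5, 7, 8}  B2 = {0, 3, 5, 7, 8}  B3 = {3, 4, 5, 7, 8}  B4 = {2, 3, 5, 7, 8}  B5 = {3, 5, 6, 7, 8}
Tree: B1–B2, B2–B3, B3–B4, B4–B5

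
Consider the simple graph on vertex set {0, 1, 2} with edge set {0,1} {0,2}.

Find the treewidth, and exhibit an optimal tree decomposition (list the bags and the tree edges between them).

Treewidth 1.
One such decomposition:
Bags: B1 = {0, 2}  B2 = {0, 1}
Tree: B1–B2

Every bag has size at most 2, so the width is 2 − 1 = 1 and tw(G) ≤ 1. Since G has at least one edge (e.g. 0–2), it is not an edgeless graph, so tw(G) ≥ 1. The upper and lower bounds meet at 1, so that is the treewidth.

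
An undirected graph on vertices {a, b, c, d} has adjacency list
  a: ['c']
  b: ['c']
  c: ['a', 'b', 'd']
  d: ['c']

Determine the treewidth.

A width-1 tree decomposition is:
Bags: B1 = {a, c}  B2 = {b, c}  B3 = {c, d}
Tree: B1–B2, B1–B3
Each bag holds 2 vertices, so the decomposition has width 1, which upper-bounds the treewidth. Any graph with an edge has treewidth ≥ 1, and G has the edge a–c. Hence tw(G) = 1 exactly.

1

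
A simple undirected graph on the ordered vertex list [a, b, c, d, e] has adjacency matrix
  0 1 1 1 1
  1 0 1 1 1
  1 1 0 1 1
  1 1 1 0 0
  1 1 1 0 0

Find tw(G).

A width-3 tree decomposition is:
Bags: B1 = {a, b, c, d}  B2 = {a, b, c, e}
Tree: B1–B2
Each bag holds 4 vertices, so the decomposition has width 3, which upper-bounds the treewidth. On the other hand G contains the 4-clique {a, b, c, d}. A clique must lie in a single bag of any decomposition, so no decomposition can have width below 3. The upper and lower bounds meet at 3, so that is the treewidth.

3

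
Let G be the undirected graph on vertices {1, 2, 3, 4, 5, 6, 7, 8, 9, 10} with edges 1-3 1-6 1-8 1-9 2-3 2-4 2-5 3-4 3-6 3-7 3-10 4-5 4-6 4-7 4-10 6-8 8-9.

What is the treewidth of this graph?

2

A width-2 tree decomposition is:
Bags: B1 = {3, 4, 6}  B2 = {2, 3, 4}  B3 = {3, 4, 7}  B4 = {3, 4, 10}  B5 = {1, 3, 6}  B6 = {1, 6, 8}  B7 = {2, 4, 5}  B8 = {1, 8, 9}
Tree: B1–B2, B1–B3, B1–B4, B1–B5, B5–B6, B2–B7, B6–B8
The largest bag has 3 vertices, giving width 2; this decomposition certifies tw(G) ≤ 2. For the lower bound, the 3 vertices {1, 8, 9} are pairwise adjacent, and any tree decomposition puts a clique entirely inside one bag — forcing width ≥ 2. Therefore the treewidth is 2.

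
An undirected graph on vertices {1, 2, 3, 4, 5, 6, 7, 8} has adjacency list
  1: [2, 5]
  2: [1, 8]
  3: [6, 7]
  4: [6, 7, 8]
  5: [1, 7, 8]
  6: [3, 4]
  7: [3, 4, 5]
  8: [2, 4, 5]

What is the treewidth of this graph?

A width-2 tree decomposition is:
Bags: B1 = {3, 6, 7}  B2 = {4, 6, 7}  B3 = {4, 5, 7}  B4 = {4, 5, 8}  B5 = {1, 5, 8}  B6 = {1, 2, 8}
Tree: B1–B2, B2–B3, B3–B4, B4–B5, B5–B6
Each bag holds 3 vertices, so the decomposition has width 2, which upper-bounds the treewidth. The edges 3–6–4–7–3 form a cycle, so G is not a tree and its treewidth is at least 2. The upper and lower bounds meet at 2, so that is the treewidth.

2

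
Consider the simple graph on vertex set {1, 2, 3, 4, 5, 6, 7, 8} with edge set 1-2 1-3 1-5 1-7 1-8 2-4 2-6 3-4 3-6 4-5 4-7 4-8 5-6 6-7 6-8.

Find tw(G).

A width-3 tree decomposition is:
Bags: B1 = {1, 3, 4, 6}  B2 = {1, 4, 6, 7}  B3 = {1, 4, 6, 8}  B4 = {1, 2, 4, 6}  B5 = {1, 4, 5, 6}
Tree: B1–B2, B2–B3, B3–B4, B4–B5
Every bag has size at most 4, so the width is 4 − 1 = 3 and tw(G) ≤ 3. For the lower bound: the 4 vertex sets {3,6}, {4,7}, {1}, {8} are disjoint, each induces a connected subgraph, and every pair is joined by at least one edge of G. Contracting each set to a single vertex therefore yields K_{4} as a minor, and since treewidth is minor-monotone, tw(G) ≥ tw(K_{4}) = 3. The upper and lower bounds meet at 3, so that is the treewidth.

3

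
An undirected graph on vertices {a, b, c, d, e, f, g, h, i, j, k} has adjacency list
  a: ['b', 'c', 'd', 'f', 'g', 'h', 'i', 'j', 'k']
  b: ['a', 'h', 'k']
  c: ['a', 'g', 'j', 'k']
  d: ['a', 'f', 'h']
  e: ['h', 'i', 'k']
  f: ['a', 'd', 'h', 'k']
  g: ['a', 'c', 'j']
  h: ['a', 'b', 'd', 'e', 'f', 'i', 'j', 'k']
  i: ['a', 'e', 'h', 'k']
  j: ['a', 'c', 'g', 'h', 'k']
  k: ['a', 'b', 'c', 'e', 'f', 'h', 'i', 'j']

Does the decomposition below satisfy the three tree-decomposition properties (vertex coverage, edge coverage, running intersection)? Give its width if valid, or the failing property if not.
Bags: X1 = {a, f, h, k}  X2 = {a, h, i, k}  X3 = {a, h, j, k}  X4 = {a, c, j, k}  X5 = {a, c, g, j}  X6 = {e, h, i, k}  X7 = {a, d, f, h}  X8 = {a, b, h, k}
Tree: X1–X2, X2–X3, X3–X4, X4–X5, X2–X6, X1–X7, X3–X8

Yes; width 3.

Checking the three conditions: (i) the bags cover all of {a, b, c, d, e, f, g, h, i, j, k}; (ii) for each edge, some bag contains both endpoints; (iii) the bags containing any fixed vertex form a subtree. All hold, so the decomposition is valid with width 4 − 1 = 3.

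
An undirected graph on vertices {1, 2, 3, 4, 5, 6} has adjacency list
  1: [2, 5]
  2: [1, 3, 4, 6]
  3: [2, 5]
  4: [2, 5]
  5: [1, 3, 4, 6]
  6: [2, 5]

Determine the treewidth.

A width-2 tree decomposition is:
Bags: B1 = {2, 5, 6}  B2 = {2, 3, 5}  B3 = {2, 4, 5}  B4 = {1, 2, 5}
Tree: B1–B2, B2–B3, B3–B4
The largest bag has 3 vertices, giving width 2; this decomposition certifies tw(G) ≤ 2. The edges 2–6–5–3–2 form a cycle, so G is not a tree and its treewidth is at least 2. Hence tw(G) = 2 exactly.

2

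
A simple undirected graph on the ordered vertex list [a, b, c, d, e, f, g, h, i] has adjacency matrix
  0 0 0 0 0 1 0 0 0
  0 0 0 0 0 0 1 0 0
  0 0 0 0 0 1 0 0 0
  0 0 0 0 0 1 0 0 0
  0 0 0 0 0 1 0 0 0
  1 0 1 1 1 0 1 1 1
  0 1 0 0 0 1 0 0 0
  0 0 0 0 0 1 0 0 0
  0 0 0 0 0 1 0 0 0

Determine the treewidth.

1

A width-1 tree decomposition is:
Bags: B1 = {a, f}  B2 = {f, g}  B3 = {e, f}  B4 = {c, f}  B5 = {f, h}  B6 = {f, i}  B7 = {b, g}  B8 = {d, f}
Tree: B1–B2, B2–B3, B1–B4, B1–B5, B3–B6, B2–B7, B2–B8
The largest bag has 2 vertices, giving width 1; this decomposition certifies tw(G) ≤ 1. Any graph with an edge has treewidth ≥ 1, and G has the edge f–a. Therefore the treewidth is 1.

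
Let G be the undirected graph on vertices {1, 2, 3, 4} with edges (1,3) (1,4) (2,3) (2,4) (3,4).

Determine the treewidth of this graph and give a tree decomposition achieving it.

The largest bag has 3 vertices, giving width 2; this decomposition certifies tw(G) ≤ 2. On the other hand G contains the 3-clique {1, 3, 4}. A clique must lie in a single bag of any decomposition, so no decomposition can have width below 2. Hence tw(G) = 2 exactly.

Treewidth 2.
Bags: B1 = {2, 3, 4}  B2 = {1, 3, 4}
Tree: B1–B2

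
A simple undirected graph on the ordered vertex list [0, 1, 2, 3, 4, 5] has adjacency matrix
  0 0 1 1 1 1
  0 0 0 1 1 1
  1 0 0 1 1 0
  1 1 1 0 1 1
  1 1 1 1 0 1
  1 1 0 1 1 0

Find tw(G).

A width-3 tree decomposition is:
Bags: B1 = {0, 3, 4, 5}  B2 = {1, 3, 4, 5}  B3 = {0, 2, 3, 4}
Tree: B1–B2, B1–B3
The largest bag has 4 vertices, giving width 3; this decomposition certifies tw(G) ≤ 3. On the other hand G contains the 4-clique {0, 2, 3, 4}. A clique must lie in a single bag of any decomposition, so no decomposition can have width below 3. Hence tw(G) = 3 exactly.

3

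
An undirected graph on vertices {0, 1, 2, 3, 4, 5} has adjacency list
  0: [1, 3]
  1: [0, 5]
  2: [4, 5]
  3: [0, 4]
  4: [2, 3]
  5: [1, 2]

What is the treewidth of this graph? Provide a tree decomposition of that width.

The largest bag has 3 vertices, giving width 2; this decomposition certifies tw(G) ≤ 2. Since 1–5–2–4–3–0–1 is a cycle in G, G is not acyclic. Forests are exactly the graphs of treewidth ≤ 1, so tw(G) ≥ 2. The upper and lower bounds meet at 2, so that is the treewidth.

Treewidth 2.
One optimal decomposition is:
Bags: B1 = {1, 2, 5}  B2 = {1, 2, 4}  B3 = {1, 3, 4}  B4 = {0, 1, 3}
Tree: B1–B2, B2–B3, B3–B4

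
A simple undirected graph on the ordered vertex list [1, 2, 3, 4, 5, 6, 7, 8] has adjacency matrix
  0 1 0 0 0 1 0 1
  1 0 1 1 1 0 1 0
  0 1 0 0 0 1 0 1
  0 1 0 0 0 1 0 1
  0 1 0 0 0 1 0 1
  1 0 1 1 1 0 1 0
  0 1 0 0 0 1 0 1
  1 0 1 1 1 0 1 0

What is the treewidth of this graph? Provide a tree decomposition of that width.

Every bag has size at most 4, so the width is 4 − 1 = 3 and tw(G) ≤ 3. For the lower bound: the 4 vertex sets {5,8}, {2,7}, {6}, {3} are disjoint, each induces a connected subgraph, and every pair is joined by at least one edge of G. Contracting each set to a single vertex therefore yields K_{4} as a minor, and since treewidth is minor-monotone, tw(G) ≥ tw(K_{4}) = 3. Therefore the treewidth is 3.

Treewidth 3.
One optimal decomposition is:
Bags: B1 = {2, 5, 6, 8}  B2 = {2, 6, 7, 8}  B3 = {2, 3, 6, 8}  B4 = {1, 2, 6, 8}  B5 = {2, 4, 6, 8}
Tree: B1–B2, B2–B3, B3–B4, B4–B5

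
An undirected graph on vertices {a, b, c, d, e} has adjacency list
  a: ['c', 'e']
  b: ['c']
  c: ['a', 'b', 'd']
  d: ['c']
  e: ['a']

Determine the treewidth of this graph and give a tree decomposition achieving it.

Treewidth 1.
One such decomposition:
Bags: B1 = {c, d}  B2 = {b, c}  B3 = {a, c}  B4 = {a, e}
Tree: B1–B2, B2–B3, B3–B4

Every bag has size at most 2, so the width is 2 − 1 = 1 and tw(G) ≤ 1. G has an edge, so its treewidth is at least 1. Hence tw(G) = 1 exactly.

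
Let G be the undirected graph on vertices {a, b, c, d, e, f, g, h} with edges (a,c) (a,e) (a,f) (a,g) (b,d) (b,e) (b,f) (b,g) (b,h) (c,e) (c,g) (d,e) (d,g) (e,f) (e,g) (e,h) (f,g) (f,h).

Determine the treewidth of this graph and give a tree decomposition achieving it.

Treewidth 3.
One optimal decomposition is:
Bags: B1 = {b, e, f, g}  B2 = {a, e, f, g}  B3 = {a, c, e, g}  B4 = {b, e, f, h}  B5 = {b, d, e, g}
Tree: B1–B2, B2–B3, B1–B4, B1–B5

Each bag holds 4 vertices, so the decomposition has width 3, which upper-bounds the treewidth. On the other hand G contains the 4-clique {b, d, e, g}. A clique must lie in a single bag of any decomposition, so no decomposition can have width below 3. Combining the bounds, tw(G) = 3.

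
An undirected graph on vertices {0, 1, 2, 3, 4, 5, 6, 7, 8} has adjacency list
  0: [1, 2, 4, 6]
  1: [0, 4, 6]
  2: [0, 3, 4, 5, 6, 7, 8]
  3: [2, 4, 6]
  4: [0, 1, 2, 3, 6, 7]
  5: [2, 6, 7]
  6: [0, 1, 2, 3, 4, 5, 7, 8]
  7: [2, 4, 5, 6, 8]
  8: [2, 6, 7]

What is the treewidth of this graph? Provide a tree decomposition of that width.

The largest bag has 4 vertices, giving width 3; this decomposition certifies tw(G) ≤ 3. For the lower bound, the 4 vertices {0, 1, 4, 6} are pairwise adjacent, and any tree decomposition puts a clique entirely inside one bag — forcing width ≥ 3. The upper and lower bounds meet at 3, so that is the treewidth.

Treewidth 3.
Bags: B1 = {2, 4, 6, 7}  B2 = {2, 3, 4, 6}  B3 = {2, 6, 7, 8}  B4 = {0, 2, 4, 6}  B5 = {2, 5, 6, 7}  B6 = {0, 1, 4, 6}
Tree: B1–B2, B1–B3, B1–B4, B3–B5, B4–B6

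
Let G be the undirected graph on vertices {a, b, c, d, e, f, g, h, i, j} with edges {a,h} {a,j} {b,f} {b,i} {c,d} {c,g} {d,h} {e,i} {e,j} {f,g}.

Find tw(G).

A width-2 tree decomposition is:
Bags: B1 = {b, f, i}  B2 = {e, f, i}  B3 = {e, f, j}  B4 = {a, f, j}  B5 = {a, f, h}  B6 = {d, f, h}  B7 = {c, d, f}  B8 = {c, f, g}
Tree: B1–B2, B2–B3, B3–B4, B4–B5, B5–B6, B6–B7, B7–B8
Each bag holds 3 vertices, so the decomposition has width 2, which upper-bounds the treewidth. Since f–b–i–e–j–a–h–d–c–g–f is a cycle in G, G is not acyclic. Forests are exactly the graphs of treewidth ≤ 1, so tw(G) ≥ 2. Therefore the treewidth is 2.

2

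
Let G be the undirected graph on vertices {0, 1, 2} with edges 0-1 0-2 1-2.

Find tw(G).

2

A width-2 tree decomposition is:
Bags: B1 = {0, 1, 2}
Tree: (single bag)
With just one bag of size 3, the width is 3 − 1 = 2, so tw(G) ≤ 2. Conversely, {0, 1, 2} is a clique of size 3, and the vertices of any clique must share a bag in every tree decomposition; so some bag has ≥ 3 vertices and tw(G) ≥ 2. Therefore the treewidth is 2.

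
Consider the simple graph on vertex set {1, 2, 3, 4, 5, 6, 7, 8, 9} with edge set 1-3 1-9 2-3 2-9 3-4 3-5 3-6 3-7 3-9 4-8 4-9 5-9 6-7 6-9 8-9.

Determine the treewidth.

A width-2 tree decomposition is:
Bags: B1 = {3, 6, 9}  B2 = {3, 5, 9}  B3 = {3, 6, 7}  B4 = {3, 4, 9}  B5 = {4, 8, 9}  B6 = {2, 3, 9}  B7 = {1, 3, 9}
Tree: B1–B2, B1–B3, B1–B4, B4–B5, B1–B6, B6–B7
Each bag holds 3 vertices, so the decomposition has width 2, which upper-bounds the treewidth. For the lower bound, the 3 vertices {4, 8, 9} are pairwise adjacent, and any tree decomposition puts a clique entirely inside one bag — forcing width ≥ 2. Therefore the treewidth is 2.

2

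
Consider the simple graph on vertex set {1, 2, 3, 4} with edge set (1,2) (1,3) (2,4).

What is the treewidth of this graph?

A width-1 tree decomposition is:
Bags: B1 = {1, 2}  B2 = {1, 3}  B3 = {2, 4}
Tree: B1–B2, B1–B3
Each bag holds 2 vertices, so the decomposition has width 1, which upper-bounds the treewidth. G has an edge, so its treewidth is at least 1. Combining the bounds, tw(G) = 1.

1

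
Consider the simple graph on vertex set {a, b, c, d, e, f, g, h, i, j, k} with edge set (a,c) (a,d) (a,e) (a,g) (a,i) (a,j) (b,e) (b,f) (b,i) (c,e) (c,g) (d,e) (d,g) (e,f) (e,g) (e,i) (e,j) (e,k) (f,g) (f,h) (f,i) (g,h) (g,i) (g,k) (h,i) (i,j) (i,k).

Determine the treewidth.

3

A width-3 tree decomposition is:
Bags: B1 = {a, e, g, i}  B2 = {e, f, g, i}  B3 = {a, e, i, j}  B4 = {a, c, e, g}  B5 = {a, d, e, g}  B6 = {b, e, f, i}  B7 = {e, g, i, k}  B8 = {f, g, h, i}
Tree: B1–B2, B1–B3, B1–B4, B4–B5, B2–B6, B2–B7, B2–B8
The largest bag has 4 vertices, giving width 3; this decomposition certifies tw(G) ≤ 3. On the other hand G contains the 4-clique {a, d, e, g}. A clique must lie in a single bag of any decomposition, so no decomposition can have width below 3. Combining the bounds, tw(G) = 3.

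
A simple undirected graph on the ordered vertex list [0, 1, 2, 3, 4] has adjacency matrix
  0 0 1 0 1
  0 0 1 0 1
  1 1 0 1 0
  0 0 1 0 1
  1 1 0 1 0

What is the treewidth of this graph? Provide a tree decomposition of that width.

Each bag holds 3 vertices, so the decomposition has width 2, which upper-bounds the treewidth. Since 4–1–2–0–4 is a cycle in G, G is not acyclic. Forests are exactly the graphs of treewidth ≤ 1, so tw(G) ≥ 2. The upper and lower bounds meet at 2, so that is the treewidth.

Treewidth 2.
One such decomposition:
Bags: B1 = {1, 2, 4}  B2 = {0, 2, 4}  B3 = {2, 3, 4}
Tree: B1–B2, B2–B3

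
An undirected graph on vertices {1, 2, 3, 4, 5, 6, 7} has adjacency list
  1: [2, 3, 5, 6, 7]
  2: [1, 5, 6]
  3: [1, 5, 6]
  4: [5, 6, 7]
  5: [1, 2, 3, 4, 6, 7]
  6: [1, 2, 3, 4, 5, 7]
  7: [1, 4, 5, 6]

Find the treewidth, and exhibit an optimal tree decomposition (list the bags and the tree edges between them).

Treewidth 3.
One such decomposition:
Bags: B1 = {1, 5, 6, 7}  B2 = {1, 3, 5, 6}  B3 = {4, 5, 6, 7}  B4 = {1, 2, 5, 6}
Tree: B1–B2, B1–B3, B2–B4

Each bag holds 4 vertices, so the decomposition has width 3, which upper-bounds the treewidth. For the lower bound, the 4 vertices {1, 2, 5, 6} are pairwise adjacent, and any tree decomposition puts a clique entirely inside one bag — forcing width ≥ 3. Therefore the treewidth is 3.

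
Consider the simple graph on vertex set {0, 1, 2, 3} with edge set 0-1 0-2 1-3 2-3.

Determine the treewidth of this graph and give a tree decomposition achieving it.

Treewidth 2.
Bags: B1 = {0, 2, 3}  B2 = {0, 1, 3}
Tree: B1–B2

Each bag holds 3 vertices, so the decomposition has width 2, which upper-bounds the treewidth. For the lower bound, G contains the cycle 3–2–0–1–3, so G is not a forest; only forests have treewidth ≤ 1, hence tw(G) ≥ 2. The upper and lower bounds meet at 2, so that is the treewidth.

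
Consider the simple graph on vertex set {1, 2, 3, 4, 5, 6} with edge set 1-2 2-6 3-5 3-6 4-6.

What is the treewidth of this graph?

1

A width-1 tree decomposition is:
Bags: B1 = {3, 6}  B2 = {2, 6}  B3 = {3, 5}  B4 = {1, 2}  B5 = {4, 6}
Tree: B1–B2, B1–B3, B2–B4, B2–B5
Every bag has size at most 2, so the width is 2 − 1 = 1 and tw(G) ≤ 1. Any graph with an edge has treewidth ≥ 1, and G has the edge 6–3. Combining the bounds, tw(G) = 1.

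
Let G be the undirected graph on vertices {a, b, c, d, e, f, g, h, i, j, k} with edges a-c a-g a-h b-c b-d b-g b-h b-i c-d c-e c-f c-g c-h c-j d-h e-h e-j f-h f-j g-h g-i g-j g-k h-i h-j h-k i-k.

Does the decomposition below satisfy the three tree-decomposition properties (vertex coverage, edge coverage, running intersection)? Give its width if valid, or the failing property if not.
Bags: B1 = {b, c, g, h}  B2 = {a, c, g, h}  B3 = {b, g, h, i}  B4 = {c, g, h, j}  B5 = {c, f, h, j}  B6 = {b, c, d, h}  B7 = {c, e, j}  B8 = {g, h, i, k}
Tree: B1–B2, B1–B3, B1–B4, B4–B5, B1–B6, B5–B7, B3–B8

No — edge (h,e) lies in no bag.

A tree decomposition must satisfy three properties: every vertex lies in some bag; for every edge, both endpoints lie together in some bag; and for every vertex, the bags containing it form a connected subtree. Here edge (h,e) lies in no bag, so the decomposition is invalid.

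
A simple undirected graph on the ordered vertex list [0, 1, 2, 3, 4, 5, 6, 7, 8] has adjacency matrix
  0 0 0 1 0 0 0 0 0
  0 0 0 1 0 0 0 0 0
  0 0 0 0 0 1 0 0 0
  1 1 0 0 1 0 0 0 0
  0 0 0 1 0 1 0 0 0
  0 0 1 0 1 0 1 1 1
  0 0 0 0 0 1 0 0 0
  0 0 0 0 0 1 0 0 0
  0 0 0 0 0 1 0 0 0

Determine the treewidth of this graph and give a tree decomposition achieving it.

The largest bag has 2 vertices, giving width 1; this decomposition certifies tw(G) ≤ 1. G has an edge, so its treewidth is at least 1. Combining the bounds, tw(G) = 1.

Treewidth 1.
One such decomposition:
Bags: B1 = {2, 5}  B2 = {5, 8}  B3 = {4, 5}  B4 = {3, 4}  B5 = {1, 3}  B6 = {5, 7}  B7 = {0, 3}  B8 = {5, 6}
Tree: B1–B2, B1–B3, B3–B4, B4–B5, B3–B6, B5–B7, B1–B8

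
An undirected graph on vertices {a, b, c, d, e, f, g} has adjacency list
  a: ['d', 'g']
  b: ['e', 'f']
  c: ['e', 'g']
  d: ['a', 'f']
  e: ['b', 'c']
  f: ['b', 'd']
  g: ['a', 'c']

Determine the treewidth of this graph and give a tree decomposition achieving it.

Every bag has size at most 3, so the width is 3 − 1 = 2 and tw(G) ≤ 2. The edges d–a–g–c–e–b–f–d form a cycle, so G is not a tree and its treewidth is at least 2. Hence tw(G) = 2 exactly.

Treewidth 2.
One optimal decomposition is:
Bags: B1 = {a, d, g}  B2 = {c, d, g}  B3 = {c, d, e}  B4 = {b, d, e}  B5 = {b, d, f}
Tree: B1–B2, B2–B3, B3–B4, B4–B5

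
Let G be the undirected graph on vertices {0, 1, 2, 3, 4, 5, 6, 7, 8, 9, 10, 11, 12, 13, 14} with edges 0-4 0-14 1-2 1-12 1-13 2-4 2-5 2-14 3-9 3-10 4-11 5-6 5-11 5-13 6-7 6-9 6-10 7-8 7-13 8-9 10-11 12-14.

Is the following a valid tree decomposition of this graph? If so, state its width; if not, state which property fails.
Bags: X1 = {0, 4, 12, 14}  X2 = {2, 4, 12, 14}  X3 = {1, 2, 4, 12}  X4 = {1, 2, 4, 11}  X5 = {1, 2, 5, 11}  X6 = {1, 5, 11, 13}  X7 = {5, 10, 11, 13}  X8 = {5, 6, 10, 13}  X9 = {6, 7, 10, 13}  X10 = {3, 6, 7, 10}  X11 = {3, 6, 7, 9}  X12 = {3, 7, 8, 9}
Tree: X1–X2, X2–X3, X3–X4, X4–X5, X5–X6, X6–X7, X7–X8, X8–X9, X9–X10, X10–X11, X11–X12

Every vertex of G appears in some bag (union = {0, 1, 2, 3, 4, 5, 6, 7, 8, 9, 10, 11, 12, 13, 14}); every edge is covered by a bag; and for each vertex v the set of bags containing v is connected in the bag tree. The decomposition is therefore valid. The largest bag has 4 vertices, so the width is 3.

Yes; width 3.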